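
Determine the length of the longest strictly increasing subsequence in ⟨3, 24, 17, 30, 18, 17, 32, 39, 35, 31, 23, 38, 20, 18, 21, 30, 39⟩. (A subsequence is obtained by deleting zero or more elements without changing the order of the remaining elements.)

Let dp[i] be the longest increasing subsequence ending at position i. Then dp = [1, 2, 2, 3, 3, 2, 4, 5, 5, 4, 4, 6, 4, 3, 5, 6, 7].
The maximum is 7; one witness is 3, 24, 30, 32, 35, 38, 39 at positions 1,2,4,7,9,12,17.

7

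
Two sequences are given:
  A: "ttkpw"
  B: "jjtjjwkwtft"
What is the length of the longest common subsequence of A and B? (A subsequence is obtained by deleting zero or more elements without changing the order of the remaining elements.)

A longest common subsequence is tkw (length 3); the LCS DP confirms no longer common subsequence exists.

3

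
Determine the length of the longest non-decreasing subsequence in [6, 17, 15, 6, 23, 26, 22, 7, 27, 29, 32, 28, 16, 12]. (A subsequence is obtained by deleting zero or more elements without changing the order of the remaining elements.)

Scanning left to right, the best length ending at each element is: 6→1, 17→2, 15→2, 6→2, 23→3, 26→4, 22→3, 7→3, 27→5, 29→6, 32→7, 28→6, 16→4, 12→4.
So the longest non-decreasing subsequence has length 7, e.g. 6, 17, 23, 26, 27, 29, 32.

7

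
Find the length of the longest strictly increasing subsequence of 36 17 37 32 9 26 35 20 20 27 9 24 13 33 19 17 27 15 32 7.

Let dp[i] be the longest increasing subsequence ending at position i. Then dp = [1, 1, 2, 2, 1, 2, 3, 2, 2, 3, 1, 3, 2, 4, 3, 3, 4, 3, 5, 1].
The maximum is 5; one witness is 17, 20, 24, 27, 32 at positions 2,8,12,17,19.

5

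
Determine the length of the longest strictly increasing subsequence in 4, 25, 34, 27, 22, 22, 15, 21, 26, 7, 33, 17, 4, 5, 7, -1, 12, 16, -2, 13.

One longest increasing subsequence is 4, 15, 21, 26, 33 (positions 1,7,8,9,11), of length 5; no longer one exists.

5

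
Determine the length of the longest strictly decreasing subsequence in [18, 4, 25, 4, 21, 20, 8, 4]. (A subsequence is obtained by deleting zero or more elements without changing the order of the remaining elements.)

5

Let dp[i] be the longest decreasing subsequence ending at position i. Then dp = [1, 2, 1, 2, 2, 3, 4, 5].
The maximum is 5; one witness is 25, 21, 20, 8, 4 at positions 3,5,6,7,8.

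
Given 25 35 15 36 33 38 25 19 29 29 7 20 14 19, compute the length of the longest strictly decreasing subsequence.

5

One longest decreasing subsequence is 35, 33, 25, 19, 7 (positions 2,5,7,8,11), of length 5; no longer one exists.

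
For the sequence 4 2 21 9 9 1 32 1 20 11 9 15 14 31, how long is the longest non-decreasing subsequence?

Let dp[i] be the longest non-decreasing subsequence ending at position i. Then dp = [1, 1, 2, 2, 3, 1, 4, 2, 4, 4, 4, 5, 5, 6].
The maximum is 6; one witness is 4, 9, 9, 11, 15, 31 at positions 1,4,5,10,12,14.

6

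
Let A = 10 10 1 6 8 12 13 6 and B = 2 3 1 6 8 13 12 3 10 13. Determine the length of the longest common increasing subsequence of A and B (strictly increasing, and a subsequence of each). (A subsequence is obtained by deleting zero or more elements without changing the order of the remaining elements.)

5

For each value that appears in both, track the longest common increasing run ending there.
The best achievable length is 5; one witness is 1, 6, 8, 12, 13 (A-positions 3,4,5,6,7, B-positions 3,4,5,7,10).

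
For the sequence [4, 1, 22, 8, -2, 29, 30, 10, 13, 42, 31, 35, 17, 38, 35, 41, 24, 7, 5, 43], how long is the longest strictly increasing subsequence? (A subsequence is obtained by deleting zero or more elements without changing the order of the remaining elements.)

9

Scanning left to right, the best length ending at each element is: 4→1, 1→1, 22→2, 8→2, -2→1, 29→3, 30→4, 10→3, 13→4, 42→5, 31→5, 35→6, 17→5, 38→7, 35→6, 41→8, 24→6, 7→2, 5→2, 43→9.
So the longest increasing subsequence has length 9, e.g. 4, 22, 29, 30, 31, 35, 38, 41, 43.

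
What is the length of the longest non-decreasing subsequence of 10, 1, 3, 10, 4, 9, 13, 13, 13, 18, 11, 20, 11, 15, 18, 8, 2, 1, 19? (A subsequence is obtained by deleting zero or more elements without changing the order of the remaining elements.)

Scanning left to right, the best length ending at each element is: 10→1, 1→1, 3→2, 10→3, 4→3, 9→4, 13→5, 13→6, 13→7, 18→8, 11→5, 20→9, 11→6, 15→8, 18→9, 8→4, 2→2, 1→2, 19→10.
So the longest non-decreasing subsequence has length 10, e.g. 1, 3, 4, 9, 13, 13, 13, 18, 18, 19.

10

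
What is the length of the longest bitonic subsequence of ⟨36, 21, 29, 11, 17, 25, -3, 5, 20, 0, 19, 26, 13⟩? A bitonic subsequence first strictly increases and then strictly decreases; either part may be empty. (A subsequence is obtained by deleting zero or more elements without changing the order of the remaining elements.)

One longest bitonic subsequence is 36, 29, 25, 20, 19, 13 (positions 1,3,6,9,11,13): it rises to 36 then falls. Length 6 is optimal.

6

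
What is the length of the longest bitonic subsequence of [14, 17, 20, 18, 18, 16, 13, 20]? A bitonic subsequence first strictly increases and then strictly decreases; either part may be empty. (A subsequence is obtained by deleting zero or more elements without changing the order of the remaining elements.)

One longest bitonic subsequence is 14, 17, 20, 18, 16, 13 (positions 1,2,3,5,6,7): it rises to 20 then falls. Length 6 is optimal.

6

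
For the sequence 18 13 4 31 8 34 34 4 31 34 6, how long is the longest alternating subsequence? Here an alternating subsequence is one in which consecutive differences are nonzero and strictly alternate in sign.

8

Track the best alternating length ending on an up-step vs a down-step at each position: up/down = 1/1, 1/2, 1/2, 3/1, 3/4, 5/1, 5/1, 1/6, 7/6, 7/1, 7/8.
The maximum over both is 8; one such subsequence is 18, 13, 31, 8, 34, 4, 31, 6.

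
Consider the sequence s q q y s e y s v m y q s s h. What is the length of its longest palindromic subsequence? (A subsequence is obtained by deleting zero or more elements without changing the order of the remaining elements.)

One longest palindromic subsequence is sqysysyqs (positions 1,3,4,5,7,8,11,12,14); it reads the same forward and backward, and the interval DP gives dp[1][15] = 9.

9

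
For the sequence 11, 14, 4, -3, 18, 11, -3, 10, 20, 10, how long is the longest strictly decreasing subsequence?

Let dp[i] be the longest decreasing subsequence ending at position i. Then dp = [1, 1, 2, 3, 1, 2, 3, 3, 1, 3].
The maximum is 3; one witness is 11, 4, -3 at positions 1,3,4.

3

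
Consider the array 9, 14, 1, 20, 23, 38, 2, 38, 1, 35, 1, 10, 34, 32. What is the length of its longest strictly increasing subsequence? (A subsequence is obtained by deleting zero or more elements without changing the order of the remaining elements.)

Let dp[i] be the longest increasing subsequence ending at position i. Then dp = [1, 2, 1, 3, 4, 5, 2, 5, 1, 5, 1, 3, 5, 5].
The maximum is 5; one witness is 9, 14, 20, 23, 38 at positions 1,2,4,5,6.

5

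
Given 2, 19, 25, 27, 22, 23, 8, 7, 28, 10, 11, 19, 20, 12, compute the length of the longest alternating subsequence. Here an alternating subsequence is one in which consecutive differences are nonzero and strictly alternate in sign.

9

A longest alternating subsequence is 2, 25, 22, 23, 8, 28, 10, 19, 12 (positions 1,3,5,6,7,9,10,12,14); its 8 consecutive differences strictly alternate in sign, and length 9 is optimal.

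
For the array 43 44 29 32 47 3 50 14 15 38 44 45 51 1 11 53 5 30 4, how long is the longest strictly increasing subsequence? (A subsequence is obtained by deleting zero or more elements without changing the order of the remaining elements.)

8

Scanning left to right, the best length ending at each element is: 43→1, 44→2, 29→1, 32→2, 47→3, 3→1, 50→4, 14→2, 15→3, 38→4, 44→5, 45→6, 51→7, 1→1, 11→2, 53→8, 5→2, 30→4, 4→2.
So the longest increasing subsequence has length 8, e.g. 3, 14, 15, 38, 44, 45, 51, 53.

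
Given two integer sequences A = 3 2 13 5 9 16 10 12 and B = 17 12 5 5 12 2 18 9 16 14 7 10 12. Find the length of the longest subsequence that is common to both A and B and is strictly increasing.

For each value that appears in both, track the longest common increasing run ending there.
The best achievable length is 4; one witness is 5, 9, 10, 12 (A-positions 4,5,7,8, B-positions 3,8,12,13).

4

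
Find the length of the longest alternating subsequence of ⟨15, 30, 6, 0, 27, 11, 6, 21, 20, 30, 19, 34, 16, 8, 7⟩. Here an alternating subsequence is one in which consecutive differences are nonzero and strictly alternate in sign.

A longest alternating subsequence is 15, 30, 6, 27, 11, 21, 20, 30, 19, 34, 16 (positions 1,2,3,5,6,8,9,10,11,12,13); its 10 consecutive differences strictly alternate in sign, and length 11 is optimal.

11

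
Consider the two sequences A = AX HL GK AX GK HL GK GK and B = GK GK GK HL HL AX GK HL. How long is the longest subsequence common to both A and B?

A longest common subsequence is HL, AX, GK, HL (length 4); the LCS DP confirms no longer common subsequence exists.

4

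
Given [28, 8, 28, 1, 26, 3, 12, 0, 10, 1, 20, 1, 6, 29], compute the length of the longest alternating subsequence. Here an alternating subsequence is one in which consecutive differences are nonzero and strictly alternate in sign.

13

Track the best alternating length ending on an up-step vs a down-step at each position: up/down = 1/1, 1/2, 3/1, 1/4, 5/4, 5/6, 7/6, 1/8, 9/8, 9/10, 11/6, 9/12, 13/12, 13/1.
The maximum over both is 13; one such subsequence is 28, 8, 28, 1, 26, 3, 12, 0, 10, 1, 20, 1, 6.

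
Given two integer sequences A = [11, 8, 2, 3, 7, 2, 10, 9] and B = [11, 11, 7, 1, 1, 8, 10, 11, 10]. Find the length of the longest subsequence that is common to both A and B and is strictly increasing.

2

For each value that appears in both, track the longest common increasing run ending there.
The best achievable length is 2; one witness is 7, 10 (A-positions 5,7, B-positions 3,7).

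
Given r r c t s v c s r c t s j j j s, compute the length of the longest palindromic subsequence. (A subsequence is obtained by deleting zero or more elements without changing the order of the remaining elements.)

One longest palindromic subsequence is sjjjs (positions 5,13,14,15,16); it reads the same forward and backward, and the interval DP gives dp[1][16] = 5.

5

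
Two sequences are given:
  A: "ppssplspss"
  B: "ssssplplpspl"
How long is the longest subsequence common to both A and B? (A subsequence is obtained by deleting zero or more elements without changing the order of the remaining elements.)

6

Backtracking the LCS table gives one alignment: s (A3,B3) → s (A4,B4) → p (A5,B7) → l (A6,B8) → s (A7,B10) → p (A8,B11).
So the longest common subsequence has length 6.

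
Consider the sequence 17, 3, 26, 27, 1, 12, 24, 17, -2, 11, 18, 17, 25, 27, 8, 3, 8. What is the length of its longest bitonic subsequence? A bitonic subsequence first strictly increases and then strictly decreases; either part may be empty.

Let inc[i] be the LIS ending at i and dec[i] the longest strictly decreasing subsequence starting at i. inc = [1, 1, 2, 3, 1, 2, 3, 3, 1, 2, 4, 3, 5, 6, 2, 2, 3], dec = [5, 3, 6, 6, 2, 4, 5, 4, 1, 3, 4, 3, 3, 3, 2, 1, 1].
max_i inc[i]+dec[i]−1 = 8, with one witness 17, 26, 27, 24, 18, 17, 8, 3.

8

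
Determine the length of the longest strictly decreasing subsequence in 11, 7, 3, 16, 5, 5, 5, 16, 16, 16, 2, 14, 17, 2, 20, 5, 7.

4

Let dp[i] be the longest decreasing subsequence ending at position i. Then dp = [1, 2, 3, 1, 3, 3, 3, 1, 1, 1, 4, 2, 1, 4, 1, 3, 3].
The maximum is 4; one witness is 11, 7, 3, 2 at positions 1,2,3,11.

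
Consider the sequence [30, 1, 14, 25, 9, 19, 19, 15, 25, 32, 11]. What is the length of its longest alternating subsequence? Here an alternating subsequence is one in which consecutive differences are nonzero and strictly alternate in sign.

8

A longest alternating subsequence is 30, 1, 14, 9, 19, 15, 25, 11 (positions 1,2,3,5,6,8,9,11); its 7 consecutive differences strictly alternate in sign, and length 8 is optimal.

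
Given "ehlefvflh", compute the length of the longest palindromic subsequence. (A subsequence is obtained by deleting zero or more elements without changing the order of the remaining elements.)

One longest palindromic subsequence is hlfvflh (positions 2,3,5,6,7,8,9); it reads the same forward and backward, and the interval DP gives dp[1][9] = 7.

7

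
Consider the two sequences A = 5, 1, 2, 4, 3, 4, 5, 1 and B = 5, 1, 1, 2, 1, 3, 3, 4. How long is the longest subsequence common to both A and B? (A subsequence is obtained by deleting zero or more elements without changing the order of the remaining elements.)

Backtracking the LCS table gives one alignment: 5 (A1,B1) → 1 (A2,B3) → 2 (A3,B4) → 3 (A5,B7) → 4 (A6,B8).
So the longest common subsequence has length 5.

5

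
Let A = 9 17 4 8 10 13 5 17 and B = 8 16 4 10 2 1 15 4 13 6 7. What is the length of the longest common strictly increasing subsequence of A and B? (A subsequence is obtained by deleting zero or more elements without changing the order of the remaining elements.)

For each value that appears in both, track the longest common increasing run ending there.
The best achievable length is 3; one witness is 8, 10, 13 (A-positions 4,5,6, B-positions 1,4,9).

3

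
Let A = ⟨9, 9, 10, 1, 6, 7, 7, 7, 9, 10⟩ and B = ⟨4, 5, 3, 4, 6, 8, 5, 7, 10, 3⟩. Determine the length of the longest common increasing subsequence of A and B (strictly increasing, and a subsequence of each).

3

For each value that appears in both, track the longest common increasing run ending there.
The best achievable length is 3; one witness is 6, 7, 10 (A-positions 5,6,10, B-positions 5,8,9).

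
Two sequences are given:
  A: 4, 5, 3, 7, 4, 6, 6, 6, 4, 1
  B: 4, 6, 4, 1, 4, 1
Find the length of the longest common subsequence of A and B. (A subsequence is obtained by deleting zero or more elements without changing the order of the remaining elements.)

4

A longest common subsequence is 4, 4, 4, 1 (length 4); the LCS DP confirms no longer common subsequence exists.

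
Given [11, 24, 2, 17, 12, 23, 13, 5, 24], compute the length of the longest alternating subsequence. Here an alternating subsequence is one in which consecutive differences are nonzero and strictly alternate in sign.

A longest alternating subsequence is 11, 24, 2, 17, 12, 23, 13, 24 (positions 1,2,3,4,5,6,7,9); its 7 consecutive differences strictly alternate in sign, and length 8 is optimal.

8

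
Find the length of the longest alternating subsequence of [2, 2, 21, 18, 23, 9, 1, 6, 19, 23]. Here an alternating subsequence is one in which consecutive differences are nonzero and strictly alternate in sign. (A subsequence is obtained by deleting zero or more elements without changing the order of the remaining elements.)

6

A longest alternating subsequence is 2, 21, 18, 23, 1, 6 (positions 1,3,4,5,7,8); its 5 consecutive differences strictly alternate in sign, and length 6 is optimal.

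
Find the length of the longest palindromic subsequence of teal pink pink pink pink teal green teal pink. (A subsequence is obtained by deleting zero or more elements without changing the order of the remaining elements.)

6

One longest palindromic subsequence is teal pink pink pink pink teal (positions 1,2,3,4,5,8); it reads the same forward and backward, and the interval DP gives dp[1][9] = 6.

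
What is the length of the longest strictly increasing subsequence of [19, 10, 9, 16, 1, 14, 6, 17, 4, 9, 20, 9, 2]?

4

Scanning left to right, the best length ending at each element is: 19→1, 10→1, 9→1, 16→2, 1→1, 14→2, 6→2, 17→3, 4→2, 9→3, 20→4, 9→3, 2→2.
So the longest increasing subsequence has length 4, e.g. 10, 16, 17, 20.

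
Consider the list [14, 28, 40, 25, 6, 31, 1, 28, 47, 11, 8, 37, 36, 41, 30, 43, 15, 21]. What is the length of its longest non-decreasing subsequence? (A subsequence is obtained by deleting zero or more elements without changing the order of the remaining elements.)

Scanning left to right, the best length ending at each element is: 14→1, 28→2, 40→3, 25→2, 6→1, 31→3, 1→1, 28→3, 47→4, 11→2, 8→2, 37→4, 36→4, 41→5, 30→4, 43→6, 15→3, 21→4.
So the longest non-decreasing subsequence has length 6, e.g. 14, 28, 31, 37, 41, 43.

6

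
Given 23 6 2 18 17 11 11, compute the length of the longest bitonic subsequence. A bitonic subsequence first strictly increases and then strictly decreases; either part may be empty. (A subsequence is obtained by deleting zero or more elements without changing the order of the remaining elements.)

4

One longest bitonic subsequence is 23, 18, 17, 11 (positions 1,4,5,7): it rises to 23 then falls. Length 4 is optimal.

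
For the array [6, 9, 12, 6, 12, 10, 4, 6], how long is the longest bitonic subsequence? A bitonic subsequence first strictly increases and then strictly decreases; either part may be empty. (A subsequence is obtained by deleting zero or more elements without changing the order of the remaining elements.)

5

One longest bitonic subsequence is 6, 9, 12, 10, 6 (positions 1,2,3,6,8): it rises to 12 then falls. Length 5 is optimal.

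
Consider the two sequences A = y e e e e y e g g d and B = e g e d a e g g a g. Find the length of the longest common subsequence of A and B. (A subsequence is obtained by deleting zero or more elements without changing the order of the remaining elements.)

A longest common subsequence is eeegg (length 5); the LCS DP confirms no longer common subsequence exists.

5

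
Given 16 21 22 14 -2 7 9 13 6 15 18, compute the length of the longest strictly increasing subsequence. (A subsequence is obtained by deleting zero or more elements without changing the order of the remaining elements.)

6

Scanning left to right, the best length ending at each element is: 16→1, 21→2, 22→3, 14→1, -2→1, 7→2, 9→3, 13→4, 6→2, 15→5, 18→6.
So the longest increasing subsequence has length 6, e.g. -2, 7, 9, 13, 15, 18.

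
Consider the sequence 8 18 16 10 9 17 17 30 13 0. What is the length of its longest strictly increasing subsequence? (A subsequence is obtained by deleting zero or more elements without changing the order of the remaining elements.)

4

One longest increasing subsequence is 8, 16, 17, 30 (positions 1,3,6,8), of length 4; no longer one exists.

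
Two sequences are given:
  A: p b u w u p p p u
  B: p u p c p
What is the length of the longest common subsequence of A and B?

4

Backtracking the LCS table gives one alignment: p (A1,B1) → u (A5,B2) → p (A6,B3) → p (A8,B5).
So the longest common subsequence has length 4.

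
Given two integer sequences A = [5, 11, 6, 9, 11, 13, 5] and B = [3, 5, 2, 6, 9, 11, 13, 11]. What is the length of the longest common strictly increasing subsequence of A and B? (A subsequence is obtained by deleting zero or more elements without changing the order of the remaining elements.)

For each value that appears in both, track the longest common increasing run ending there.
The best achievable length is 5; one witness is 5, 6, 9, 11, 13 (A-positions 1,3,4,5,6, B-positions 2,4,5,6,7).

5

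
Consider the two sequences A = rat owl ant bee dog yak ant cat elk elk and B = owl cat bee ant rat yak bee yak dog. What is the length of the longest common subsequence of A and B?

4

Backtracking the LCS table gives one alignment: owl (A2,B1) → ant (A3,B4) → bee (A4,B7) → dog (A5,B9).
So the longest common subsequence has length 4.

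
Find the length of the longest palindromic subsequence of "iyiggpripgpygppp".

7

Using dp[i][j] = 2 + dp[i+1][j−1] if the ends match, else max(dp[i+1][j], dp[i][j−1]):
dp[1][16] = 7. A witness is pppgppp at positions 6,9,11,13,14,15,16.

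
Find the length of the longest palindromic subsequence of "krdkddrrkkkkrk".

9

Using dp[i][j] = 2 + dp[i+1][j−1] if the ends match, else max(dp[i+1][j], dp[i][j−1]):
dp[1][14] = 9. A witness is krkkkkkrk at positions 1,2,4,9,10,11,12,13,14.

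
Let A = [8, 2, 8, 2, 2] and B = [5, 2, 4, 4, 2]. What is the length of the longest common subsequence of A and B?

2

Backtracking the LCS table gives one alignment: 2 (A2,B2) → 2 (A5,B5).
So the longest common subsequence has length 2.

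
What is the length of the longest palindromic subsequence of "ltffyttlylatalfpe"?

One longest palindromic subsequence is ltyttytl (positions 1,2,5,6,7,9,12,14); it reads the same forward and backward, and the interval DP gives dp[1][17] = 8.

8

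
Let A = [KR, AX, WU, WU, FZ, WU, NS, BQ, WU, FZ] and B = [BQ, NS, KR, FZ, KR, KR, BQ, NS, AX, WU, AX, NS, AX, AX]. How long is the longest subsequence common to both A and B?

4

A longest common subsequence is KR, AX, WU, NS (length 4); the LCS DP confirms no longer common subsequence exists.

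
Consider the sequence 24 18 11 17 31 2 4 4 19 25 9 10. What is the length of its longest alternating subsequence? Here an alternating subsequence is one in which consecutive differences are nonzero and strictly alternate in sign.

A longest alternating subsequence is 24, 11, 17, 2, 19, 9, 10 (positions 1,3,4,6,9,11,12); its 6 consecutive differences strictly alternate in sign, and length 7 is optimal.

7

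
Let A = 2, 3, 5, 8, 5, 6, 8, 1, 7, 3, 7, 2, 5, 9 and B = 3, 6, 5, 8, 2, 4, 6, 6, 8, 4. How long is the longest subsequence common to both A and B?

5

A longest common subsequence is 3, 5, 8, 6, 8 (length 5); the LCS DP confirms no longer common subsequence exists.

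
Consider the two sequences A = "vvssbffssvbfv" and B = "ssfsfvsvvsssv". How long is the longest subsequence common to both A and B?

7

A longest common subsequence is ssffssv (length 7); the LCS DP confirms no longer common subsequence exists.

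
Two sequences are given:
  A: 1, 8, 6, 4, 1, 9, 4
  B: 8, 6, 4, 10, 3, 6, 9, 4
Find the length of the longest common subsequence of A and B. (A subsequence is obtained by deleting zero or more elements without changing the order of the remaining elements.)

5

Backtracking the LCS table gives one alignment: 8 (A2,B1) → 6 (A3,B2) → 4 (A4,B3) → 9 (A6,B7) → 4 (A7,B8).
So the longest common subsequence has length 5.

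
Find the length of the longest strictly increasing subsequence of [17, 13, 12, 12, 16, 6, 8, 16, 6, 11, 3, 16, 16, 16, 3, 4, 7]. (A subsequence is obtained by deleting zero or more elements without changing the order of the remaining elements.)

Scanning left to right, the best length ending at each element is: 17→1, 13→1, 12→1, 12→1, 16→2, 6→1, 8→2, 16→3, 6→1, 11→3, 3→1, 16→4, 16→4, 16→4, 3→1, 4→2, 7→3.
So the longest increasing subsequence has length 4, e.g. 6, 8, 11, 16.

4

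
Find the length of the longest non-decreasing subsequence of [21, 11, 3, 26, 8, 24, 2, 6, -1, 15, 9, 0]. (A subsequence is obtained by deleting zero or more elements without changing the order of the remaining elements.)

Let dp[i] be the longest non-decreasing subsequence ending at position i. Then dp = [1, 1, 1, 2, 2, 3, 1, 2, 1, 3, 3, 2].
The maximum is 3; one witness is 3, 8, 24 at positions 3,5,6.

3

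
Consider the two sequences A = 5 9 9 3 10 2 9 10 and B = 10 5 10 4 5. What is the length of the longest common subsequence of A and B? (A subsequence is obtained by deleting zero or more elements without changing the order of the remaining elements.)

Backtracking the LCS table gives one alignment: 5 (A1,B2) → 10 (A5,B3).
So the longest common subsequence has length 2.

2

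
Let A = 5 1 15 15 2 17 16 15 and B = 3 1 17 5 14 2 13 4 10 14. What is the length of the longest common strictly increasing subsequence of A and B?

For each value that appears in both, track the longest common increasing run ending there.
The best achievable length is 2; one witness is 1, 17 (A-positions 2,6, B-positions 2,3).

2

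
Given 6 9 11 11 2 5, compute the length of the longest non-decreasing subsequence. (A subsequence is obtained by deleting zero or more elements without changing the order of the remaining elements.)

Let dp[i] be the longest non-decreasing subsequence ending at position i. Then dp = [1, 2, 3, 4, 1, 2].
The maximum is 4; one witness is 6, 9, 11, 11 at positions 1,2,3,4.

4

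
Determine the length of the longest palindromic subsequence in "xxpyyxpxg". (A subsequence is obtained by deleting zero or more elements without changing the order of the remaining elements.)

One longest palindromic subsequence is xpyypx (positions 2,3,4,5,7,8); it reads the same forward and backward, and the interval DP gives dp[1][9] = 6.

6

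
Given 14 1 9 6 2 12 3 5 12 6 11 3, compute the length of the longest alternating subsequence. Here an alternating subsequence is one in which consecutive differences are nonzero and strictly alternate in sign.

Track the best alternating length ending on an up-step vs a down-step at each position: up/down = 1/1, 1/2, 3/2, 3/4, 3/4, 5/2, 5/6, 7/6, 7/2, 7/8, 9/8, 5/10.
The maximum over both is 10; one such subsequence is 14, 1, 9, 6, 12, 3, 12, 6, 11, 3.

10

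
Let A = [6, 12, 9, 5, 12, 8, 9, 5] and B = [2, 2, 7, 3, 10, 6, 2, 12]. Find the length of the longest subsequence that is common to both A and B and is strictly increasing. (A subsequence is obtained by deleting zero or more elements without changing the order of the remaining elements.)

For each value that appears in both, track the longest common increasing run ending there.
The best achievable length is 2; one witness is 6, 12 (A-positions 1,2, B-positions 6,8).

2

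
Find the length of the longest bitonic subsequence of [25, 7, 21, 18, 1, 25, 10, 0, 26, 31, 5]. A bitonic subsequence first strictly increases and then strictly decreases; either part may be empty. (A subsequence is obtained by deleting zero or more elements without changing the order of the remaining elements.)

One longest bitonic subsequence is 7, 21, 25, 26, 31, 5 (positions 2,3,6,9,10,11): it rises to 31 then falls. Length 6 is optimal.

6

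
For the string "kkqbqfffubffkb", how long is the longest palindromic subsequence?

7

One longest palindromic subsequence is bffbffb (positions 4,7,8,10,11,12,14); it reads the same forward and backward, and the interval DP gives dp[1][14] = 7.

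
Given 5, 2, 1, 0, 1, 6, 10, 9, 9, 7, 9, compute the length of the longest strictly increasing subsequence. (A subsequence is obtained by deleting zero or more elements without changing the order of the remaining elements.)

One longest increasing subsequence is 0, 1, 6, 7, 9 (positions 4,5,6,10,11), of length 5; no longer one exists.

5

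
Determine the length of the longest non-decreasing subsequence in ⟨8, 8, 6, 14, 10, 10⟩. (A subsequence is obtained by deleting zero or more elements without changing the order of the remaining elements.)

One longest non-decreasing subsequence is 8, 8, 10, 10 (positions 1,2,5,6), of length 4; no longer one exists.

4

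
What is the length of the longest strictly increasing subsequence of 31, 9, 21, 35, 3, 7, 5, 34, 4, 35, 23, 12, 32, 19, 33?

5

Let dp[i] be the longest increasing subsequence ending at position i. Then dp = [1, 1, 2, 3, 1, 2, 2, 3, 2, 4, 3, 3, 4, 4, 5].
The maximum is 5; one witness is 9, 21, 23, 32, 33 at positions 2,3,11,13,15.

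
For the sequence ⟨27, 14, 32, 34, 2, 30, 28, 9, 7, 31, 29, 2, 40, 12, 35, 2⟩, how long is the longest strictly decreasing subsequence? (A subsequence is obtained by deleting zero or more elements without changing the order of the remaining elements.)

Scanning left to right, the best length ending at each element is: 27→1, 14→2, 32→1, 34→1, 2→3, 30→2, 28→3, 9→4, 7→5, 31→2, 29→3, 2→6, 40→1, 12→4, 35→2, 2→6.
So the longest decreasing subsequence has length 6, e.g. 32, 30, 28, 9, 7, 2.

6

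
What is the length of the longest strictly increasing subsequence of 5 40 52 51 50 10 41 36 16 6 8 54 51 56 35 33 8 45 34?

One longest increasing subsequence is 5, 40, 52, 54, 56 (positions 1,2,3,12,14), of length 5; no longer one exists.

5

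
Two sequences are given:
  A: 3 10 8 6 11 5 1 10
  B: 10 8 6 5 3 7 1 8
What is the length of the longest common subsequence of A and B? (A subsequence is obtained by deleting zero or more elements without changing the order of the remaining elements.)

5

Backtracking the LCS table gives one alignment: 10 (A2,B1) → 8 (A3,B2) → 6 (A4,B3) → 5 (A6,B4) → 1 (A7,B7).
So the longest common subsequence has length 5.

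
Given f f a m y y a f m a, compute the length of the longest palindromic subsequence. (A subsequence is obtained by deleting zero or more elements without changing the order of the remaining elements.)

6

One longest palindromic subsequence is amyyma (positions 3,4,5,6,9,10); it reads the same forward and backward, and the interval DP gives dp[1][10] = 6.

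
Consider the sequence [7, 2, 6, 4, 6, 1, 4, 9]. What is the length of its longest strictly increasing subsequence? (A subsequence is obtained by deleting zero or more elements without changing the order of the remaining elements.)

One longest increasing subsequence is 2, 4, 6, 9 (positions 2,4,5,8), of length 4; no longer one exists.

4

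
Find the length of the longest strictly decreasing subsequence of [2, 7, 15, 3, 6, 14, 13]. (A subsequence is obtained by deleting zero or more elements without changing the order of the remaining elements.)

3

Scanning left to right, the best length ending at each element is: 2→1, 7→1, 15→1, 3→2, 6→2, 14→2, 13→3.
So the longest decreasing subsequence has length 3, e.g. 15, 14, 13.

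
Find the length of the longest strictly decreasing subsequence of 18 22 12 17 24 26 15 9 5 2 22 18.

One longest decreasing subsequence is 18, 17, 15, 9, 5, 2 (positions 1,4,7,8,9,10), of length 6; no longer one exists.

6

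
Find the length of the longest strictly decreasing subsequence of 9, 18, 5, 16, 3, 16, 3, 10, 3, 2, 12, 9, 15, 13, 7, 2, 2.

6

Let dp[i] be the longest decreasing subsequence ending at position i. Then dp = [1, 1, 2, 2, 3, 2, 3, 3, 4, 5, 3, 4, 3, 4, 5, 6, 6].
The maximum is 6; one witness is 18, 16, 10, 9, 7, 2 at positions 2,4,8,12,15,16.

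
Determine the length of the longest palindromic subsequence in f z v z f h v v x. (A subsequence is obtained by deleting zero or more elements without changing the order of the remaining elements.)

5

Using dp[i][j] = 2 + dp[i+1][j−1] if the ends match, else max(dp[i+1][j], dp[i][j−1]):
dp[1][9] = 5. A witness is fzvzf at positions 1,2,3,4,5.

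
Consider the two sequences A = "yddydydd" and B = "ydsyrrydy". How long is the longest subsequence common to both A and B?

Backtracking the LCS table gives one alignment: y (A1,B1) → d (A2,B2) → y (A4,B7) → d (A5,B8) → y (A6,B9).
So the longest common subsequence has length 5.

5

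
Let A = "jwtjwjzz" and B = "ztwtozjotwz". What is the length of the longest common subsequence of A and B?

5

Backtracking the LCS table gives one alignment: w (A2,B3) → t (A3,B4) → j (A4,B7) → w (A5,B10) → z (A8,B11).
So the longest common subsequence has length 5.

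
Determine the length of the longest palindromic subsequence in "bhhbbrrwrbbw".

7

Using dp[i][j] = 2 + dp[i+1][j−1] if the ends match, else max(dp[i+1][j], dp[i][j−1]):
dp[1][12] = 7. A witness is bbrwrbb at positions 4,5,6,8,9,10,11.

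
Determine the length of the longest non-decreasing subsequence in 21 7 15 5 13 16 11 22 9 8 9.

4

Scanning left to right, the best length ending at each element is: 21→1, 7→1, 15→2, 5→1, 13→2, 16→3, 11→2, 22→4, 9→2, 8→2, 9→3.
So the longest non-decreasing subsequence has length 4, e.g. 7, 15, 16, 22.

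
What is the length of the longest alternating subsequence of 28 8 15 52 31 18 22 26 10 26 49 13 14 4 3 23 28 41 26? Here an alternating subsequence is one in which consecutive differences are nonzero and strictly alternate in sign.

Track the best alternating length ending on an up-step vs a down-step at each position: up/down = 1/1, 1/2, 3/2, 3/1, 3/4, 3/4, 5/4, 5/4, 3/6, 7/4, 7/4, 7/8, 9/8, 1/10, 1/10, 11/8, 11/8, 11/8, 11/12.
The maximum over both is 12; one such subsequence is 28, 8, 52, 18, 22, 10, 26, 13, 14, 4, 28, 26.

12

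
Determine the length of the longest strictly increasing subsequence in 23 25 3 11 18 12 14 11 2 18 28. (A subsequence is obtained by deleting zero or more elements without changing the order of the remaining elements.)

One longest increasing subsequence is 3, 11, 12, 14, 18, 28 (positions 3,4,6,7,10,11), of length 6; no longer one exists.

6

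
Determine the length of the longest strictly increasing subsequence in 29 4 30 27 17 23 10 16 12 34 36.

Let dp[i] be the longest increasing subsequence ending at position i. Then dp = [1, 1, 2, 2, 2, 3, 2, 3, 3, 4, 5].
The maximum is 5; one witness is 4, 17, 23, 34, 36 at positions 2,5,6,10,11.

5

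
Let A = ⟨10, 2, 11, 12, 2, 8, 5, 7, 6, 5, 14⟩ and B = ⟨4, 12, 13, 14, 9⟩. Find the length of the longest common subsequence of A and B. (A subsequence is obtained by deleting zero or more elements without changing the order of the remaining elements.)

2

A longest common subsequence is 12, 14 (length 2); the LCS DP confirms no longer common subsequence exists.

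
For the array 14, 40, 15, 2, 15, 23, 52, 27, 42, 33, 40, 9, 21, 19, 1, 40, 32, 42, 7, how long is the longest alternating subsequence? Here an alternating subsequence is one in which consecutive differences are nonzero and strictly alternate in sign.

15

Track the best alternating length ending on an up-step vs a down-step at each position: up/down = 1/1, 2/1, 2/3, 1/3, 4/3, 4/3, 4/1, 4/5, 6/5, 6/7, 8/7, 4/9, 10/9, 10/11, 1/11, 12/7, 12/13, 14/5, 12/15.
The maximum over both is 15; one such subsequence is 14, 40, 15, 52, 27, 42, 33, 40, 9, 21, 19, 40, 32, 42, 7.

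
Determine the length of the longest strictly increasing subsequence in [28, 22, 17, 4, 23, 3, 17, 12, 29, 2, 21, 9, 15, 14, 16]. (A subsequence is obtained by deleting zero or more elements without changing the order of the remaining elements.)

Let dp[i] be the longest increasing subsequence ending at position i. Then dp = [1, 1, 1, 1, 2, 1, 2, 2, 3, 1, 3, 2, 3, 3, 4].
The maximum is 4; one witness is 4, 12, 15, 16 at positions 4,8,13,15.

4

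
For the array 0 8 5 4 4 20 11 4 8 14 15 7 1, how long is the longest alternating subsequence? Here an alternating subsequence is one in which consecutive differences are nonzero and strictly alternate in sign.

7

A longest alternating subsequence is 0, 8, 5, 20, 4, 8, 7 (positions 1,2,3,6,8,9,12); its 6 consecutive differences strictly alternate in sign, and length 7 is optimal.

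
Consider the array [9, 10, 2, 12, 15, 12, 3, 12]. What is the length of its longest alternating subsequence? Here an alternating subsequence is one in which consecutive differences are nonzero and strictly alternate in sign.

6

Track the best alternating length ending on an up-step vs a down-step at each position: up/down = 1/1, 2/1, 1/3, 4/1, 4/1, 4/5, 4/5, 6/5.
The maximum over both is 6; one such subsequence is 9, 10, 2, 12, 3, 12.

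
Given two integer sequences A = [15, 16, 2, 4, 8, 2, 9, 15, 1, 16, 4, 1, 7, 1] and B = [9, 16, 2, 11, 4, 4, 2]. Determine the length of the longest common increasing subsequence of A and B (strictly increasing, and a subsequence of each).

2

For each value that appears in both, track the longest common increasing run ending there.
The best achievable length is 2; one witness is 9, 16 (A-positions 7,10, B-positions 1,2).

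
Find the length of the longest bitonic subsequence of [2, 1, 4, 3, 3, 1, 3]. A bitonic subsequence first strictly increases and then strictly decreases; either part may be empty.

4

One longest bitonic subsequence is 2, 4, 3, 1 (positions 1,3,5,6): it rises to 4 then falls. Length 4 is optimal.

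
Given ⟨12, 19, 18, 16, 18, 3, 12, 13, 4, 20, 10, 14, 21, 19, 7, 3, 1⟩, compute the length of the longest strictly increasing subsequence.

5

Scanning left to right, the best length ending at each element is: 12→1, 19→2, 18→2, 16→2, 18→3, 3→1, 12→2, 13→3, 4→2, 20→4, 10→3, 14→4, 21→5, 19→5, 7→3, 3→1, 1→1.
So the longest increasing subsequence has length 5, e.g. 12, 16, 18, 20, 21.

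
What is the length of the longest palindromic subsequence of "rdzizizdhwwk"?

7

One longest palindromic subsequence is dzizizd (positions 2,3,4,5,6,7,8); it reads the same forward and backward, and the interval DP gives dp[1][12] = 7.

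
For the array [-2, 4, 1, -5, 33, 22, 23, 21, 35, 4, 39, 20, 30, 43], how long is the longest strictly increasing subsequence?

7

Let dp[i] be the longest increasing subsequence ending at position i. Then dp = [1, 2, 2, 1, 3, 3, 4, 3, 5, 3, 6, 4, 5, 7].
The maximum is 7; one witness is -2, 4, 22, 23, 35, 39, 43 at positions 1,2,6,7,9,11,14.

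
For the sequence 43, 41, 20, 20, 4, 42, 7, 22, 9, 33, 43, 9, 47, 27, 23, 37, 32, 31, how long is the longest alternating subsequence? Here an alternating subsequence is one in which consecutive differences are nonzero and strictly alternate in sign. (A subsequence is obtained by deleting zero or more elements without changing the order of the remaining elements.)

12

Track the best alternating length ending on an up-step vs a down-step at each position: up/down = 1/1, 1/2, 1/2, 1/2, 1/2, 3/2, 3/4, 5/4, 5/6, 7/4, 7/1, 5/8, 9/1, 9/10, 9/10, 11/10, 11/12, 11/12.
The maximum over both is 12; one such subsequence is 43, 41, 42, 7, 22, 9, 33, 9, 47, 27, 37, 32.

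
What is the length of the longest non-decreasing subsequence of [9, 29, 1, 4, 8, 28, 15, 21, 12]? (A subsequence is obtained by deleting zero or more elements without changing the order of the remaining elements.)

Let dp[i] be the longest non-decreasing subsequence ending at position i. Then dp = [1, 2, 1, 2, 3, 4, 4, 5, 4].
The maximum is 5; one witness is 1, 4, 8, 15, 21 at positions 3,4,5,7,8.

5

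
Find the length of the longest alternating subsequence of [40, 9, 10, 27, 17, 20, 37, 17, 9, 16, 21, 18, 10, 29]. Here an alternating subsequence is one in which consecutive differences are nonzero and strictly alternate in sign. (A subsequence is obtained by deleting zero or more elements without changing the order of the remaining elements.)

A longest alternating subsequence is 40, 9, 27, 17, 20, 17, 21, 18, 29 (positions 1,2,4,5,6,8,11,12,14); its 8 consecutive differences strictly alternate in sign, and length 9 is optimal.

9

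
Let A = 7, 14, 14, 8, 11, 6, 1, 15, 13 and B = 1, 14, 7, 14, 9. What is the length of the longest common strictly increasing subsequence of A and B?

2

For each value that appears in both, track the longest common increasing run ending there.
The best achievable length is 2; one witness is 7, 14 (A-positions 1,2, B-positions 3,4).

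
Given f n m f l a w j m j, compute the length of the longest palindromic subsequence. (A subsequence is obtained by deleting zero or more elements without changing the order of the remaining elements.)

One longest palindromic subsequence is jmj (positions 8,9,10); it reads the same forward and backward, and the interval DP gives dp[1][10] = 3.

3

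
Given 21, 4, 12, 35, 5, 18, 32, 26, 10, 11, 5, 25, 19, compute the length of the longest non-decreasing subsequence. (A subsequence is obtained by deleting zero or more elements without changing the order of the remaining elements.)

5

Let dp[i] be the longest non-decreasing subsequence ending at position i. Then dp = [1, 1, 2, 3, 2, 3, 4, 4, 3, 4, 3, 5, 5].
The maximum is 5; one witness is 4, 5, 10, 11, 25 at positions 2,5,9,10,12.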